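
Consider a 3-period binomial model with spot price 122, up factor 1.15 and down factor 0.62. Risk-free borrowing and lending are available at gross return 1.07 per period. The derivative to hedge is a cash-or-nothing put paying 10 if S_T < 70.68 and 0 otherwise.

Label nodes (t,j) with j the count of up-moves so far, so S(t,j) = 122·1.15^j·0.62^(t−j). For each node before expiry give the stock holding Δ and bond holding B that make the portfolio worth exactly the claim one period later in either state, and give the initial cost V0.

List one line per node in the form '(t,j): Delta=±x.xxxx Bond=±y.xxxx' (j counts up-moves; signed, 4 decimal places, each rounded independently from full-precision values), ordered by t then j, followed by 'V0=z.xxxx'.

Under the risk-neutral measure, an up-move has probability p* = (R−d)/(u−d) = 0.8491 and values discount at R = 1.07.
Terminal payoffs: V(3,0)=10.0000, V(3,1)=10.0000, V(3,2)=0.0000, V(3,3)=0.0000
Node (2,0) S=46.8968: V=(p*·10.0000+(1−p*)·10.0000)/1.07=9.3458; Δ=(10.0000−10.0000)/(53.9313−29.0760)=0.0000; B=V−Δ·S=9.3458
Node (2,1) S=86.9860: V=(p*·0.0000+(1−p*)·10.0000)/1.07=1.4107; Δ=(0.0000−10.0000)/(100.0339−53.9313)=-0.2169; B=V−Δ·S=20.2786
Node (2,2) S=161.3450: V=(p*·0.0000+(1−p*)·0.0000)/1.07=0.0000; Δ=(0.0000−0.0000)/(185.5467−100.0339)=0.0000; B=V−Δ·S=0.0000
Node (1,0) S=75.6400: V=(p*·1.4107+(1−p*)·9.3458)/1.07=2.4378; Δ=(1.4107−9.3458)/(86.9860−46.8968)=-0.1979; B=V−Δ·S=17.4097
Node (1,1) S=140.3000: V=(p*·0.0000+(1−p*)·1.4107)/1.07=0.1990; Δ=(0.0000−1.4107)/(161.3450−86.9860)=-0.0190; B=V−Δ·S=2.8607
Node (0,0) S=122.0000: V=(p*·0.1990+(1−p*)·2.4378)/1.07=0.5018; Δ=(0.1990−2.4378)/(140.3000−75.6400)=-0.0346; B=V−Δ·S=4.7259
Check: Δ(0,0)·S0 + B(0,0) = 0.5018 = V0.

(0,0): Delta=-0.0346 Bond=4.7259
(1,0): Delta=-0.1979 Bond=17.4097
(1,1): Delta=-0.0190 Bond=2.8607
(2,0): Delta=0.0000 Bond=9.3458
(2,1): Delta=-0.2169 Bond=20.2786
(2,2): Delta=0.0000 Bond=0.0000
V0=0.5018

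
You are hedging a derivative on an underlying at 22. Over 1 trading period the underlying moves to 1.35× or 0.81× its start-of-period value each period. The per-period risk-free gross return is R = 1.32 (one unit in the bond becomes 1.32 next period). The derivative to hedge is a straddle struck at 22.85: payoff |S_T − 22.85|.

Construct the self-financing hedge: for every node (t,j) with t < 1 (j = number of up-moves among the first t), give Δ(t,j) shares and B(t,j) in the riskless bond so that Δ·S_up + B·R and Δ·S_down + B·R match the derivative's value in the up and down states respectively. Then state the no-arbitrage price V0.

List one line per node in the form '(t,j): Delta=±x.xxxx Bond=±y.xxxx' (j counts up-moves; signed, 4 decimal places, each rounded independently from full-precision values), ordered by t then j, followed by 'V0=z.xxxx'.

Risk-neutral probability p* = (R−d)/(u−d) = (1.32−0.81)/(1.35−0.81) = 0.9444.
Payoff layer (t=1): V(1,0)=5.0300, V(1,1)=6.8500
Node (0,0) S=22.0000: V=(p*·6.8500+(1−p*)·5.0300)/1.32=5.1128; Δ=(6.8500−5.0300)/(29.7000−17.8200)=0.1532; B=V−Δ·S=1.7424
Self-financing check: at every node Δ·S+B equals the discounted successor values.

(0,0): Delta=0.1532 Bond=1.7424
V0=5.1128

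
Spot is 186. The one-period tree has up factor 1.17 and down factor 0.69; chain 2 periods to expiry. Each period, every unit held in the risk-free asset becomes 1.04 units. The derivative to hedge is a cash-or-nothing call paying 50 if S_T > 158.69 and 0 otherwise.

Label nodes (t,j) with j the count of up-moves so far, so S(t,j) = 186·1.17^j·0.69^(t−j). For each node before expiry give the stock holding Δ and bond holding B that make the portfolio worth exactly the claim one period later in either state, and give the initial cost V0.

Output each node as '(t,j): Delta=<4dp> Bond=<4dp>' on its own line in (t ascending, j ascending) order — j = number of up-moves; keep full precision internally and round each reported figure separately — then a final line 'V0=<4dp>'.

(0,0): Delta=0.3927 Bond=-48.4549
(1,0): Delta=0.0000 Bond=0.0000
(1,1): Delta=0.4787 Bond=-69.1106
V0=24.5786

Risk-neutral probability p* = (R−d)/(u−d) = (1.04−0.69)/(1.17−0.69) = 0.7292.
Terminal payoffs: V(2,0)=0.0000, V(2,1)=0.0000, V(2,2)=50.0000
Node (1,0) S=128.3400: V=(p*·0.0000+(1−p*)·0.0000)/1.04=0.0000; Δ=(0.0000−0.0000)/(150.1578−88.5546)=0.0000; B=V−Δ·S=0.0000
Node (1,1) S=217.6200: V=(p*·50.0000+(1−p*)·0.0000)/1.04=35.0561; Δ=(50.0000−0.0000)/(254.6154−150.1578)=0.4787; B=V−Δ·S=-69.1106
Node (0,0) S=186.0000: V=(p*·35.0561+(1−p*)·0.0000)/1.04=24.5786; Δ=(35.0561−0.0000)/(217.6200−128.3400)=0.3927; B=V−Δ·S=-48.4549
Each (Δ,B) replicates both successor values, so the strategy is self-financing and V0 is arbitrage-free.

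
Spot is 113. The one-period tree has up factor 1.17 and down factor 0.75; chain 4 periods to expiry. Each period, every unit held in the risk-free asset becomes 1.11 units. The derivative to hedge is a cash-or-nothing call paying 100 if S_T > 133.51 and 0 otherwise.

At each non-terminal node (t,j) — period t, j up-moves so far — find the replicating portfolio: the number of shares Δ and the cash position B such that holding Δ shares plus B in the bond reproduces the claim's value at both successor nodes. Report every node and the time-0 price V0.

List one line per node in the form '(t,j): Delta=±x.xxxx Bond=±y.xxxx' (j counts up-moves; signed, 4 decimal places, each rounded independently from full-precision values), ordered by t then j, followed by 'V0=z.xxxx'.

Under the risk-neutral measure, an up-move has probability p* = (R−d)/(u−d) = 0.8571 and values discount at R = 1.11.
Terminal payoffs: V(4,0)=0.0000, V(4,1)=0.0000, V(4,2)=0.0000, V(4,3)=100.0000, V(4,4)=100.0000
Node (3,0) S=47.6719: V=(p*·0.0000+(1−p*)·0.0000)/1.11=0.0000; Δ=(0.0000−0.0000)/(55.7761−35.7539)=0.0000; B=V−Δ·S=0.0000
Node (3,1) S=74.3681: V=(p*·0.0000+(1−p*)·0.0000)/1.11=0.0000; Δ=(0.0000−0.0000)/(87.0107−55.7761)=0.0000; B=V−Δ·S=0.0000
Node (3,2) S=116.0143: V=(p*·100.0000+(1−p*)·0.0000)/1.11=77.2201; Δ=(100.0000−0.0000)/(135.7367−87.0107)=2.0523; B=V−Δ·S=-160.8752
Node (3,3) S=180.9823: V=(p*·100.0000+(1−p*)·100.0000)/1.11=90.0901; Δ=(100.0000−100.0000)/(211.7493−135.7367)=0.0000; B=V−Δ·S=90.0901
Node (2,0) S=63.5625: V=(p*·0.0000+(1−p*)·0.0000)/1.11=0.0000; Δ=(0.0000−0.0000)/(74.3681−47.6719)=0.0000; B=V−Δ·S=0.0000
Node (2,1) S=99.1575: V=(p*·77.2201+(1−p*)·0.0000)/1.11=59.6294; Δ=(77.2201−0.0000)/(116.0143−74.3681)=1.8542; B=V−Δ·S=-124.2279
Node (2,2) S=154.6857: V=(p*·90.0901+(1−p*)·77.2201)/1.11=79.5059; Δ=(90.0901−77.2201)/(180.9823−116.0143)=0.1981; B=V−Δ·S=48.8630
Node (1,0) S=84.7500: V=(p*·59.6294+(1−p*)·0.0000)/1.11=46.0459; Δ=(59.6294−0.0000)/(99.1575−63.5625)=1.6752; B=V−Δ·S=-95.9289
Node (1,1) S=132.2100: V=(p*·79.5059+(1−p*)·59.6294)/1.11=69.0688; Δ=(79.5059−59.6294)/(154.6857−99.1575)=0.3580; B=V−Δ·S=21.7439
Node (0,0) S=113.0000: V=(p*·69.0688+(1−p*)·46.0459)/1.11=59.2611; Δ=(69.0688−46.0459)/(132.2100−84.7500)=0.4851; B=V−Δ·S=4.4446
Root portfolio cost Δ·113+B reproduces V0=59.2611.

(0,0): Delta=0.4851 Bond=4.4446
(1,0): Delta=1.6752 Bond=-95.9289
(1,1): Delta=0.3580 Bond=21.7439
(2,0): Delta=0.0000 Bond=0.0000
(2,1): Delta=1.8542 Bond=-124.2279
(2,2): Delta=0.1981 Bond=48.8630
(3,0): Delta=0.0000 Bond=0.0000
(3,1): Delta=0.0000 Bond=0.0000
(3,2): Delta=2.0523 Bond=-160.8752
(3,3): Delta=0.0000 Bond=90.0901
V0=59.2611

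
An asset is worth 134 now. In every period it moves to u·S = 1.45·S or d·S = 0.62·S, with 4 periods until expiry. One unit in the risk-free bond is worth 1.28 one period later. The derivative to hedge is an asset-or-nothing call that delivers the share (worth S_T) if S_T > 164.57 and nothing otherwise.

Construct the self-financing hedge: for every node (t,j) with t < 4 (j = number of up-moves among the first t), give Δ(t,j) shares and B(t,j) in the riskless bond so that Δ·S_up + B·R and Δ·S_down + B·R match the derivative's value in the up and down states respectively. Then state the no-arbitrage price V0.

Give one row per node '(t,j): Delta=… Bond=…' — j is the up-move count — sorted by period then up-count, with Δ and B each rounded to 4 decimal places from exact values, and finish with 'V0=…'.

Since d<R<u, set p* = (R−d)/(u−d) = 0.7952; price each node as the discounted p*-expectation of its children.
Payoff layer (t=4): V(4,0)=0.0000, V(4,1)=0.0000, V(4,2)=0.0000, V(4,3)=253.2798, V(4,4)=592.3478
(3,0): S=31.9360. Δ = (V_up−V_dn)/(S_up−S_dn) = (0.0000−0.0000)/(46.3071−19.8003) = 0.0000. V = [p*·0.0000 + (1−p*)·0.0000]/1.28 = 0.0000. B = V − Δ·S = 0.0000.
(3,1): S=74.6889. Δ = (V_up−V_dn)/(S_up−S_dn) = (0.0000−0.0000)/(108.2989−46.3071) = 0.0000. V = [p*·0.0000 + (1−p*)·0.0000]/1.28 = 0.0000. B = V − Δ·S = 0.0000.
(3,2): S=174.6757. Δ = (V_up−V_dn)/(S_up−S_dn) = (253.2798−0.0000)/(253.2798−108.2989) = 1.7470. V = [p*·253.2798 + (1−p*)·0.0000]/1.28 = 157.3462. B = V − Δ·S = -147.8101.
(3,3): S=408.5157. Δ = (V_up−V_dn)/(S_up−S_dn) = (592.3478−253.2798)/(592.3478−253.2798) = 1.0000. V = [p*·592.3478 + (1−p*)·253.2798]/1.28 = 408.5158. B = V − Δ·S = 0.0000.
(2,0): S=51.5096. Δ = (V_up−V_dn)/(S_up−S_dn) = (0.0000−0.0000)/(74.6889−31.9360) = 0.0000. V = [p*·0.0000 + (1−p*)·0.0000]/1.28 = 0.0000. B = V − Δ·S = 0.0000.
(2,1): S=120.4660. Δ = (V_up−V_dn)/(S_up−S_dn) = (157.3462−0.0000)/(174.6757−74.6889) = 1.5737. V = [p*·157.3462 + (1−p*)·0.0000]/1.28 = 97.7490. B = V − Δ·S = -91.8248.
(2,2): S=281.7350. Δ = (V_up−V_dn)/(S_up−S_dn) = (408.5158−157.3462)/(408.5158−174.6757) = 1.0741. V = [p*·408.5158 + (1−p*)·157.3462]/1.28 = 278.9620. B = V − Δ·S = -23.6518.
(1,0): S=83.0800. Δ = (V_up−V_dn)/(S_up−S_dn) = (97.7490−0.0000)/(120.4660−51.5096) = 1.4175. V = [p*·97.7490 + (1−p*)·0.0000]/1.28 = 60.7251. B = V − Δ·S = -57.0448.
(1,1): S=194.3000. Δ = (V_up−V_dn)/(S_up−S_dn) = (278.9620−97.7490)/(281.7350−120.4660) = 1.1237. V = [p*·278.9620 + (1−p*)·97.7490]/1.28 = 188.9423. B = V − Δ·S = -29.3867.
(0,0): S=134.0000. Δ = (V_up−V_dn)/(S_up−S_dn) = (188.9423−60.7251)/(194.3000−83.0800) = 1.1528. V = [p*·188.9423 + (1−p*)·60.7251]/1.28 = 127.0945. B = V − Δ·S = -27.3841.
Check: Δ(0,0)·S0 + B(0,0) = 127.0945 = V0.

(0,0): Delta=1.1528 Bond=-27.3841
(1,0): Delta=1.4175 Bond=-57.0448
(1,1): Delta=1.1237 Bond=-29.3867
(2,0): Delta=0.0000 Bond=0.0000
(2,1): Delta=1.5737 Bond=-91.8248
(2,2): Delta=1.0741 Bond=-23.6518
(3,0): Delta=0.0000 Bond=0.0000
(3,1): Delta=0.0000 Bond=0.0000
(3,2): Delta=1.7470 Bond=-147.8101
(3,3): Delta=1.0000 Bond=0.0000
V0=127.0945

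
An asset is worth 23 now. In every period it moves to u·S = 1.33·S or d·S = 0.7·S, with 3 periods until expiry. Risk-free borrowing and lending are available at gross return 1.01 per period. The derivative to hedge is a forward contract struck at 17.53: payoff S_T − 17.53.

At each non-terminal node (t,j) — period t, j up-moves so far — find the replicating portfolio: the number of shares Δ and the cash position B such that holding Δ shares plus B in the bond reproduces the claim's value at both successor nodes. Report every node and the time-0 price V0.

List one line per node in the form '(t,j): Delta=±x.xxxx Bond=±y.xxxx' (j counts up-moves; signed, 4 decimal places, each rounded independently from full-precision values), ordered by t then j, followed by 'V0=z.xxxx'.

Since d<R<u, set p* = (R−d)/(u−d) = 0.4921; price each node as the discounted p*-expectation of its children.
Payoff layer (t=3): V(3,0)=-9.6410, V(3,1)=-2.5409, V(3,2)=10.9493, V(3,3)=36.5807
(2,0): S=11.2700. Δ = (V_up−V_dn)/(S_up−S_dn) = (-2.5409−-9.6410)/(14.9891−7.8890) = 1.0000. V = [p*·-2.5409 + (1−p*)·-9.6410]/1.01 = -6.0864. B = V − Δ·S = -17.3564.
(2,1): S=21.4130. Δ = (V_up−V_dn)/(S_up−S_dn) = (10.9493−-2.5409)/(28.4793−14.9891) = 1.0000. V = [p*·10.9493 + (1−p*)·-2.5409]/1.01 = 4.0566. B = V − Δ·S = -17.3564.
(2,2): S=40.6847. Δ = (V_up−V_dn)/(S_up−S_dn) = (36.5807−10.9493)/(54.1107−28.4793) = 1.0000. V = [p*·36.5807 + (1−p*)·10.9493]/1.01 = 23.3283. B = V − Δ·S = -17.3564.
(1,0): S=16.1000. Δ = (V_up−V_dn)/(S_up−S_dn) = (4.0566−-6.0864)/(21.4130−11.2700) = 1.0000. V = [p*·4.0566 + (1−p*)·-6.0864]/1.01 = -1.0846. B = V − Δ·S = -17.1846.
(1,1): S=30.5900. Δ = (V_up−V_dn)/(S_up−S_dn) = (23.3283−4.0566)/(40.6847−21.4130) = 1.0000. V = [p*·23.3283 + (1−p*)·4.0566]/1.01 = 13.4054. B = V − Δ·S = -17.1846.
(0,0): S=23.0000. Δ = (V_up−V_dn)/(S_up−S_dn) = (13.4054−-1.0846)/(30.5900−16.1000) = 1.0000. V = [p*·13.4054 + (1−p*)·-1.0846]/1.01 = 5.9856. B = V − Δ·S = -17.0144.
Check: Δ(0,0)·S0 + B(0,0) = 5.9856 = V0.

(0,0): Delta=1.0000 Bond=-17.0144
(1,0): Delta=1.0000 Bond=-17.1846
(1,1): Delta=1.0000 Bond=-17.1846
(2,0): Delta=1.0000 Bond=-17.3564
(2,1): Delta=1.0000 Bond=-17.3564
(2,2): Delta=1.0000 Bond=-17.3564
V0=5.9856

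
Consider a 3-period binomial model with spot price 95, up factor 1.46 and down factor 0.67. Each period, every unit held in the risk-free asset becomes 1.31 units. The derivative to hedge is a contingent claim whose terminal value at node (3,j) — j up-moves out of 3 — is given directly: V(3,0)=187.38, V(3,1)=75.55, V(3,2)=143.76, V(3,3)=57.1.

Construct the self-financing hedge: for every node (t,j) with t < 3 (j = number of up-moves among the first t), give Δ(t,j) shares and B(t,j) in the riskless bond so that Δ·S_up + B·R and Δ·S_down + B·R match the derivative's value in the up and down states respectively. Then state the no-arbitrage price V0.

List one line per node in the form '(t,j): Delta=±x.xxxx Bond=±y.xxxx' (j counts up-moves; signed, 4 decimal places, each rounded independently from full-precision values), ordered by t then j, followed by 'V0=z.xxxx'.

(0,0): Delta=-0.3100 Bond=70.3738
(1,0): Delta=0.5165 Bond=39.5820
(1,1): Delta=-0.3989 Bond=104.5197
(2,0): Delta=-3.3194 Bond=215.4375
(2,1): Delta=0.9291 Bond=13.5122
(2,2): Delta=-0.5417 Bond=165.8446
V0=40.9262

Since d<R<u, set p* = (R−d)/(u−d) = 0.8101; price each node as the discounted p*-expectation of its children.
Terminal values V(3,·): V(3,0)=187.3800, V(3,1)=75.5500, V(3,2)=143.7600, V(3,3)=57.1000
Node (2,0) S=42.6455: V=(p*·75.5500+(1−p*)·187.3800)/1.31=73.8806; Δ=(75.5500−187.3800)/(62.2624−28.5725)=-3.3194; B=V−Δ·S=215.4375
Node (2,1) S=92.9290: V=(p*·143.7600+(1−p*)·75.5500)/1.31=99.8540; Δ=(143.7600−75.5500)/(135.6763−62.2624)=0.9291; B=V−Δ·S=13.5122
Node (2,2) S=202.5020: V=(p*·57.1000+(1−p*)·143.7600)/1.31=56.1484; Δ=(57.1000−143.7600)/(295.6529−135.6763)=-0.5417; B=V−Δ·S=165.8446
Node (1,0) S=63.6500: V=(p*·99.8540+(1−p*)·73.8806)/1.31=72.4598; Δ=(99.8540−73.8806)/(92.9290−42.6455)=0.5165; B=V−Δ·S=39.5820
Node (1,1) S=138.7000: V=(p*·56.1484+(1−p*)·99.8540)/1.31=49.1961; Δ=(56.1484−99.8540)/(202.5020−92.9290)=-0.3989; B=V−Δ·S=104.5197
Node (0,0) S=95.0000: V=(p*·49.1961+(1−p*)·72.4598)/1.31=40.9262; Δ=(49.1961−72.4598)/(138.7000−63.6500)=-0.3100; B=V−Δ·S=70.3738
Check: Δ(0,0)·S0 + B(0,0) = 40.9262 = V0.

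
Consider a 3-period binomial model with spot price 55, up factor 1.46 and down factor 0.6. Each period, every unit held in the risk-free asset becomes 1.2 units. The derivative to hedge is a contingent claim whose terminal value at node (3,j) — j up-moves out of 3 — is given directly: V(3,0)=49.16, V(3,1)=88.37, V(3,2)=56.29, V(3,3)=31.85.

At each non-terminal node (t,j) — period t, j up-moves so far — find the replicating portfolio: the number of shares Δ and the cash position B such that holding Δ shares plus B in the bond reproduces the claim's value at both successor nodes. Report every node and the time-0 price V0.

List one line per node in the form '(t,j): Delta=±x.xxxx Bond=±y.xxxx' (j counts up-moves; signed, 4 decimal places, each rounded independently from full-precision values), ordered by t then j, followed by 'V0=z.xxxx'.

(0,0): Delta=-0.3207 Bond=48.8496
(1,0): Delta=-0.3091 Bond=58.2364
(1,1): Delta=-0.3228 Bond=58.7856
(2,0): Delta=2.3027 Bond=18.1702
(2,1): Delta=-0.7742 Bond=92.2928
(2,2): Delta=-0.2424 Bond=61.1176
V0=31.2097

Risk-neutral probability p* = (R−d)/(u−d) = (1.2−0.6)/(1.46−0.6) = 0.6977.
At expiry t=3: V(3,0)=49.1600, V(3,1)=88.3700, V(3,2)=56.2900, V(3,3)=31.8500
(2,0): S=19.8000. Δ = (V_up−V_dn)/(S_up−S_dn) = (88.3700−49.1600)/(28.9080−11.8800) = 2.3027. V = [p*·88.3700 + (1−p*)·49.1600]/1.2 = 63.7632. B = V − Δ·S = 18.1702.
(2,1): S=48.1800. Δ = (V_up−V_dn)/(S_up−S_dn) = (56.2900−88.3700)/(70.3428−28.9080) = -0.7742. V = [p*·56.2900 + (1−p*)·88.3700]/1.2 = 54.9905. B = V − Δ·S = 92.2928.
(2,2): S=117.2380. Δ = (V_up−V_dn)/(S_up−S_dn) = (31.8500−56.2900)/(171.1675−70.3428) = -0.2424. V = [p*·31.8500 + (1−p*)·56.2900]/1.2 = 32.6990. B = V − Δ·S = 61.1176.
(1,0): S=33.0000. Δ = (V_up−V_dn)/(S_up−S_dn) = (54.9905−63.7632)/(48.1800−19.8000) = -0.3091. V = [p*·54.9905 + (1−p*)·63.7632]/1.2 = 48.0356. B = V − Δ·S = 58.2364.
(1,1): S=80.3000. Δ = (V_up−V_dn)/(S_up−S_dn) = (32.6990−54.9905)/(117.2380−48.1800) = -0.3228. V = [p*·32.6990 + (1−p*)·54.9905]/1.2 = 32.8653. B = V − Δ·S = 58.7856.
(0,0): S=55.0000. Δ = (V_up−V_dn)/(S_up−S_dn) = (32.8653−48.0356)/(80.3000−33.0000) = -0.3207. V = [p*·32.8653 + (1−p*)·48.0356]/1.2 = 31.2097. B = V − Δ·S = 48.8496.
Self-financing check: at every node Δ·S+B equals the discounted successor values.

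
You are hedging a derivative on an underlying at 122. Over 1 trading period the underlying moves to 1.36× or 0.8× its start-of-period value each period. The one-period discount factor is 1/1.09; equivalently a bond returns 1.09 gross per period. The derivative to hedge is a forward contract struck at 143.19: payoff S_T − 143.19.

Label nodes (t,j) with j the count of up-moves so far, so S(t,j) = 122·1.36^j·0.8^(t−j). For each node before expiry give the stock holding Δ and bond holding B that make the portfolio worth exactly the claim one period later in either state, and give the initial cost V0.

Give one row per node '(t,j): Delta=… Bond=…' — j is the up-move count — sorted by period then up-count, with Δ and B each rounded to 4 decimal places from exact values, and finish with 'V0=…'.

(0,0): Delta=1.0000 Bond=-131.3670
V0=-9.3670

Since d<R<u, set p* = (R−d)/(u−d) = 0.5179; price each node as the discounted p*-expectation of its children.
Terminal values V(1,·): V(1,0)=-45.5900, V(1,1)=22.7300
  t=0,j=0: stock 122.0000 → up 165.9200 (V=22.7300), down 97.6000 (V=-45.5900). Price -9.3670; hedge Δ=1.0000, bond B=-131.3670.
Check: Δ(0,0)·S0 + B(0,0) = -9.3670 = V0.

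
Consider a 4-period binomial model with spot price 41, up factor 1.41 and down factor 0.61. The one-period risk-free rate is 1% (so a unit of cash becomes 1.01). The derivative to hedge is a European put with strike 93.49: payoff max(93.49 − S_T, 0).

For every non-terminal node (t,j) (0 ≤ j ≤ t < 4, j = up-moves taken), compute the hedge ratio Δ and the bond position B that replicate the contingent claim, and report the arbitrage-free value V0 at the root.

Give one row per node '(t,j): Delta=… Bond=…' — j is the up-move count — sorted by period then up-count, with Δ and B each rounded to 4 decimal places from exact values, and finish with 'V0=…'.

(0,0): Delta=-0.7464 Bond=83.5620
(1,0): Delta=-1.0000 Bond=90.7405
(1,1): Delta=-0.6367 Bond=78.0548
(2,0): Delta=-1.0000 Bond=91.6479
(2,1): Delta=-1.0000 Bond=91.6479
(2,2): Delta=-0.4795 Bond=66.0228
(3,0): Delta=-1.0000 Bond=92.5644
(3,1): Delta=-1.0000 Bond=92.5644
(3,2): Delta=-1.0000 Bond=92.5644
(3,3): Delta=-0.2543 Bond=40.8018
V0=52.9601

Since d<R<u, set p* = (R−d)/(u−d) = 0.5000; price each node as the discounted p*-expectation of its children.
Terminal values V(4,·): V(4,0)=87.8132, V(4,1)=80.3682, V(4,2)=63.1593, V(4,3)=23.3814, V(4,4)=0.0000
  t=3,j=0: stock 9.3062 → up 13.1218 (V=80.3682), down 5.6768 (V=87.8132). Price 83.2581; hedge Δ=-1.0000, bond B=92.5644.
  t=3,j=1: stock 21.5111 → up 30.3307 (V=63.1593), down 13.1218 (V=80.3682). Price 71.0533; hedge Δ=-1.0000, bond B=92.5644.
  t=3,j=2: stock 49.7224 → up 70.1086 (V=23.3814), down 30.3307 (V=63.1593). Price 42.8420; hedge Δ=-1.0000, bond B=92.5644.
  t=3,j=3: stock 114.9321 → up 162.0542 (V=0.0000), down 70.1086 (V=23.3814). Price 11.5750; hedge Δ=-0.2543, bond B=40.8018.
  t=2,j=0: stock 15.2561 → up 21.5111 (V=71.0533), down 9.3062 (V=83.2581). Price 76.3918; hedge Δ=-1.0000, bond B=91.6479.
  t=2,j=1: stock 35.2641 → up 49.7224 (V=42.8420), down 21.5111 (V=71.0533). Price 56.3838; hedge Δ=-1.0000, bond B=91.6479.
  t=2,j=2: stock 81.5121 → up 114.9321 (V=11.5750), down 49.7224 (V=42.8420). Price 26.9391; hedge Δ=-0.4795, bond B=66.0228.
  t=1,j=0: stock 25.0100 → up 35.2641 (V=56.3838), down 15.2561 (V=76.3918). Price 65.7305; hedge Δ=-1.0000, bond B=90.7405.
  t=1,j=1: stock 57.8100 → up 81.5121 (V=26.9391), down 35.2641 (V=56.3838). Price 41.2489; hedge Δ=-0.6367, bond B=78.0548.
  t=0,j=0: stock 41.0000 → up 57.8100 (V=41.2489), down 25.0100 (V=65.7305). Price 52.9601; hedge Δ=-0.7464, bond B=83.5620.
Root portfolio cost Δ·41+B reproduces V0=52.9601.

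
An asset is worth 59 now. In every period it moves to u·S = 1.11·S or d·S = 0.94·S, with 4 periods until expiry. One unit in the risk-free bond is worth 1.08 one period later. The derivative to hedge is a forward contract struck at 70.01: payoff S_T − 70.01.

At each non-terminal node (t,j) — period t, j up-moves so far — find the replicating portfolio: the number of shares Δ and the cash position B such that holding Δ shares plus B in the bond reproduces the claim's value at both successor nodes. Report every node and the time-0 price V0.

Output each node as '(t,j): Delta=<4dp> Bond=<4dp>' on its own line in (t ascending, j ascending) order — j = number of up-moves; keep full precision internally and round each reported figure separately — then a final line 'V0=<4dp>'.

Risk-neutral probability p* = (R−d)/(u−d) = (1.08−0.94)/(1.11−0.94) = 0.8235.
Terminal values V(4,·): V(4,0)=-23.9458, V(4,1)=-15.6151, V(4,2)=-5.7777, V(4,3)=5.8388, V(4,4)=19.5562
(3,0): S=49.0045. Δ = (V_up−V_dn)/(S_up−S_dn) = (-15.6151−-23.9458)/(54.3949−46.0642) = 1.0000. V = [p*·-15.6151 + (1−p*)·-23.9458]/1.08 = -15.8196. B = V − Δ·S = -64.8241.
(3,1): S=57.8670. Δ = (V_up−V_dn)/(S_up−S_dn) = (-5.7777−-15.6151)/(64.2323−54.3949) = 1.0000. V = [p*·-5.7777 + (1−p*)·-15.6151]/1.08 = -6.9571. B = V − Δ·S = -64.8241.
(3,2): S=68.3323. Δ = (V_up−V_dn)/(S_up−S_dn) = (5.8388−-5.7777)/(75.8488−64.2323) = 1.0000. V = [p*·5.8388 + (1−p*)·-5.7777]/1.08 = 3.5082. B = V − Δ·S = -64.8241.
(3,3): S=80.6902. Δ = (V_up−V_dn)/(S_up−S_dn) = (19.5562−5.8388)/(89.5662−75.8488) = 1.0000. V = [p*·19.5562 + (1−p*)·5.8388]/1.08 = 15.8662. B = V − Δ·S = -64.8241.
(2,0): S=52.1324. Δ = (V_up−V_dn)/(S_up−S_dn) = (-6.9571−-15.8196)/(57.8670−49.0045) = 1.0000. V = [p*·-6.9571 + (1−p*)·-15.8196]/1.08 = -7.8899. B = V − Δ·S = -60.0223.
(2,1): S=61.5606. Δ = (V_up−V_dn)/(S_up−S_dn) = (3.5082−-6.9571)/(68.3323−57.8670) = 1.0000. V = [p*·3.5082 + (1−p*)·-6.9571]/1.08 = 1.5383. B = V − Δ·S = -60.0223.
(2,2): S=72.6939. Δ = (V_up−V_dn)/(S_up−S_dn) = (15.8662−3.5082)/(80.6902−68.3323) = 1.0000. V = [p*·15.8662 + (1−p*)·3.5082]/1.08 = 12.6716. B = V − Δ·S = -60.0223.
(1,0): S=55.4600. Δ = (V_up−V_dn)/(S_up−S_dn) = (1.5383−-7.8899)/(61.5606−52.1324) = 1.0000. V = [p*·1.5383 + (1−p*)·-7.8899]/1.08 = -0.1162. B = V − Δ·S = -55.5762.
(1,1): S=65.4900. Δ = (V_up−V_dn)/(S_up−S_dn) = (12.6716−1.5383)/(72.6939−61.5606) = 1.0000. V = [p*·12.6716 + (1−p*)·1.5383]/1.08 = 9.9138. B = V − Δ·S = -55.5762.
(0,0): S=59.0000. Δ = (V_up−V_dn)/(S_up−S_dn) = (9.9138−-0.1162)/(65.4900−55.4600) = 1.0000. V = [p*·9.9138 + (1−p*)·-0.1162]/1.08 = 7.5406. B = V − Δ·S = -51.4594.
Check: Δ(0,0)·S0 + B(0,0) = 7.5406 = V0.

(0,0): Delta=1.0000 Bond=-51.4594
(1,0): Delta=1.0000 Bond=-55.5762
(1,1): Delta=1.0000 Bond=-55.5762
(2,0): Delta=1.0000 Bond=-60.0223
(2,1): Delta=1.0000 Bond=-60.0223
(2,2): Delta=1.0000 Bond=-60.0223
(3,0): Delta=1.0000 Bond=-64.8241
(3,1): Delta=1.0000 Bond=-64.8241
(3,2): Delta=1.0000 Bond=-64.8241
(3,3): Delta=1.0000 Bond=-64.8241
V0=7.5406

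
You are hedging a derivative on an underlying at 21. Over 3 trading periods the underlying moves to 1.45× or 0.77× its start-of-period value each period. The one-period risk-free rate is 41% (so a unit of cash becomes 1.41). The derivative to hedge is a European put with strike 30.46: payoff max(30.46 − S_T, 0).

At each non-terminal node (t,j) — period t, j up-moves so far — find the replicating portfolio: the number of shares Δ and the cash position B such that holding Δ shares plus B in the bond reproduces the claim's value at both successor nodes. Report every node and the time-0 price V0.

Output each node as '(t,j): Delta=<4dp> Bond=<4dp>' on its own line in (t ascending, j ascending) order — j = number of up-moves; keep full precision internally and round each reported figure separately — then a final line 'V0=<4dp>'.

(0,0): Delta=-0.0494 Bond=1.0825
(1,0): Delta=-0.7853 Bond=13.4249
(1,1): Delta=-0.0250 Bond=0.7827
(2,0): Delta=-1.0000 Bond=21.6028
(2,1): Delta=-0.7781 Bond=18.7620
(2,2): Delta=0.0000 Bond=0.0000
V0=0.0448

Under the risk-neutral measure, an up-move has probability p* = (R−d)/(u−d) = 0.9412 and values discount at R = 1.41.
Terminal payoffs: V(3,0)=20.8728, V(3,1)=12.4062, V(3,2)=0.0000, V(3,3)=0.0000
  t=2,j=0: stock 12.4509 → up 18.0538 (V=12.4062), down 9.5872 (V=20.8728). Price 9.1519; hedge Δ=-1.0000, bond B=21.6028.
  t=2,j=1: stock 23.4465 → up 33.9974 (V=0.0000), down 18.0538 (V=12.4062). Price 0.5176; hedge Δ=-0.7781, bond B=18.7620.
  t=2,j=2: stock 44.1525 → up 64.0211 (V=0.0000), down 33.9974 (V=0.0000). Price 0.0000; hedge Δ=0.0000, bond B=0.0000.
  t=1,j=0: stock 16.1700 → up 23.4465 (V=0.5176), down 12.4509 (V=9.1519). Price 0.7273; hedge Δ=-0.7853, bond B=13.4249.
  t=1,j=1: stock 30.4500 → up 44.1525 (V=0.0000), down 23.4465 (V=0.5176). Price 0.0216; hedge Δ=-0.0250, bond B=0.7827.
  t=0,j=0: stock 21.0000 → up 30.4500 (V=0.0216), down 16.1700 (V=0.7273). Price 0.0448; hedge Δ=-0.0494, bond B=1.0825.
Root portfolio cost Δ·21+B reproduces V0=0.0448.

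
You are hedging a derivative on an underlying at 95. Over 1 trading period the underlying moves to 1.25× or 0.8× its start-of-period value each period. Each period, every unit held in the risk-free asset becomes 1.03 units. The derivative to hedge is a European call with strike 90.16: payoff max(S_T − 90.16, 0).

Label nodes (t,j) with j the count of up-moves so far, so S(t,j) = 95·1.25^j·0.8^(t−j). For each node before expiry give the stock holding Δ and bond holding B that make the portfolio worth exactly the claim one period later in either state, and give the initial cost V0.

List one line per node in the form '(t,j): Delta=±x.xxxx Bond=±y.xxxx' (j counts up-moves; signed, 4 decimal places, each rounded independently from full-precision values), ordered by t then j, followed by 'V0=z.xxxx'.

(0,0): Delta=0.6688 Bond=-49.3463
V0=14.1871

Since d<R<u, set p* = (R−d)/(u−d) = 0.5111; price each node as the discounted p*-expectation of its children.
Terminal values V(1,·): V(1,0)=0.0000, V(1,1)=28.5900
(0,0): S=95.0000. Δ = (V_up−V_dn)/(S_up−S_dn) = (28.5900−0.0000)/(118.7500−76.0000) = 0.6688. V = [p*·28.5900 + (1−p*)·0.0000]/1.03 = 14.1871. B = V − Δ·S = -49.3463.
Root portfolio cost Δ·95+B reproduces V0=14.1871.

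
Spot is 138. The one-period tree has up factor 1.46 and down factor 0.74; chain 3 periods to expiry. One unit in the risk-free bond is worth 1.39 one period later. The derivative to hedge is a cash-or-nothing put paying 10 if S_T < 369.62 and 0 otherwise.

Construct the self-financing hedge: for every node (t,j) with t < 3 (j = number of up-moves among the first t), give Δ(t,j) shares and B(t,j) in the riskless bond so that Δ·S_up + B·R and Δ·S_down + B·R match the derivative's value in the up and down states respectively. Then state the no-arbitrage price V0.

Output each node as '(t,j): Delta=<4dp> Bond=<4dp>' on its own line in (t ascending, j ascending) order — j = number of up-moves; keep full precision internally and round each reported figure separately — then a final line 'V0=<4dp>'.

The replicating-portfolio and risk-neutral prices coincide; use p* = (1.39−0.74)/(1.46−0.74) = 0.9028 for the latter.
Payoff layer (t=3): V(3,0)=10.0000, V(3,1)=10.0000, V(3,2)=10.0000, V(3,3)=0.0000
Node (2,0) S=75.5688: V=(p*·10.0000+(1−p*)·10.0000)/1.39=7.1942; Δ=(10.0000−10.0000)/(110.3304−55.9209)=0.0000; B=V−Δ·S=7.1942
Node (2,1) S=149.0952: V=(p*·10.0000+(1−p*)·10.0000)/1.39=7.1942; Δ=(10.0000−10.0000)/(217.6790−110.3304)=0.0000; B=V−Δ·S=7.1942
Node (2,2) S=294.1608: V=(p*·0.0000+(1−p*)·10.0000)/1.39=0.6994; Δ=(0.0000−10.0000)/(429.4748−217.6790)=-0.0472; B=V−Δ·S=14.5883
Node (1,0) S=102.1200: V=(p*·7.1942+(1−p*)·7.1942)/1.39=5.1757; Δ=(7.1942−7.1942)/(149.0952−75.5688)=0.0000; B=V−Δ·S=5.1757
Node (1,1) S=201.4800: V=(p*·0.6994+(1−p*)·7.1942)/1.39=0.9575; Δ=(0.6994−7.1942)/(294.1608−149.0952)=-0.0448; B=V−Δ·S=9.9780
Node (0,0) S=138.0000: V=(p*·0.9575+(1−p*)·5.1757)/1.39=0.9839; Δ=(0.9575−5.1757)/(201.4800−102.1200)=-0.0425; B=V−Δ·S=6.8425
Root portfolio cost Δ·138+B reproduces V0=0.9839.

(0,0): Delta=-0.0425 Bond=6.8425
(1,0): Delta=0.0000 Bond=5.1757
(1,1): Delta=-0.0448 Bond=9.9780
(2,0): Delta=0.0000 Bond=7.1942
(2,1): Delta=0.0000 Bond=7.1942
(2,2): Delta=-0.0472 Bond=14.5883
V0=0.9839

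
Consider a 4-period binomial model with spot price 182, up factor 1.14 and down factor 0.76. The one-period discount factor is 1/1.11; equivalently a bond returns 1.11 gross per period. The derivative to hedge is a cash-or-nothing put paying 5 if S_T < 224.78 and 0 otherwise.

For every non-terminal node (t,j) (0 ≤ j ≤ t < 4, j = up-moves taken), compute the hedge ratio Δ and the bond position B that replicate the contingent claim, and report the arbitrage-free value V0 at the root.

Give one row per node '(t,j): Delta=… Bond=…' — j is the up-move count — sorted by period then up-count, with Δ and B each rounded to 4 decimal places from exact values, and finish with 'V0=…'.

(0,0): Delta=-0.0413 Bond=8.4407
(1,0): Delta=0.0000 Bond=3.6560
(1,1): Delta=-0.0437 Bond=9.8589
(2,0): Delta=0.0000 Bond=4.0581
(2,1): Delta=0.0000 Bond=4.0581
(2,2): Delta=-0.0462 Bond=11.5336
(3,0): Delta=0.0000 Bond=4.5045
(3,1): Delta=0.0000 Bond=4.5045
(3,2): Delta=0.0000 Bond=4.5045
(3,3): Delta=-0.0488 Bond=13.5135
V0=0.9233

Under the risk-neutral measure, an up-move has probability p* = (R−d)/(u−d) = 0.9211 and values discount at R = 1.11.
Payoff layer (t=4): V(4,0)=5.0000, V(4,1)=5.0000, V(4,2)=5.0000, V(4,3)=5.0000, V(4,4)=0.0000
(3,0): S=79.8936. Δ = (V_up−V_dn)/(S_up−S_dn) = (5.0000−5.0000)/(91.0787−60.7192) = 0.0000. V = [p*·5.0000 + (1−p*)·5.0000]/1.11 = 4.5045. B = V − Δ·S = 4.5045.
(3,1): S=119.8404. Δ = (V_up−V_dn)/(S_up−S_dn) = (5.0000−5.0000)/(136.6181−91.0787) = 0.0000. V = [p*·5.0000 + (1−p*)·5.0000]/1.11 = 4.5045. B = V − Δ·S = 4.5045.
(3,2): S=179.7607. Δ = (V_up−V_dn)/(S_up−S_dn) = (5.0000−5.0000)/(204.9272−136.6181) = 0.0000. V = [p*·5.0000 + (1−p*)·5.0000]/1.11 = 4.5045. B = V − Δ·S = 4.5045.
(3,3): S=269.6410. Δ = (V_up−V_dn)/(S_up−S_dn) = (0.0000−5.0000)/(307.3907−204.9272) = -0.0488. V = [p*·0.0000 + (1−p*)·5.0000]/1.11 = 0.3556. B = V − Δ·S = 13.5135.
(2,0): S=105.1232. Δ = (V_up−V_dn)/(S_up−S_dn) = (4.5045−4.5045)/(119.8404−79.8936) = 0.0000. V = [p*·4.5045 + (1−p*)·4.5045]/1.11 = 4.0581. B = V − Δ·S = 4.0581.
(2,1): S=157.6848. Δ = (V_up−V_dn)/(S_up−S_dn) = (4.5045−4.5045)/(179.7607−119.8404) = 0.0000. V = [p*·4.5045 + (1−p*)·4.5045]/1.11 = 4.0581. B = V − Δ·S = 4.0581.
(2,2): S=236.5272. Δ = (V_up−V_dn)/(S_up−S_dn) = (0.3556−4.5045)/(269.6410−179.7607) = -0.0462. V = [p*·0.3556 + (1−p*)·4.5045]/1.11 = 0.6155. B = V − Δ·S = 11.5336.
(1,0): S=138.3200. Δ = (V_up−V_dn)/(S_up−S_dn) = (4.0581−4.0581)/(157.6848−105.1232) = 0.0000. V = [p*·4.0581 + (1−p*)·4.0581]/1.11 = 3.6560. B = V − Δ·S = 3.6560.
(1,1): S=207.4800. Δ = (V_up−V_dn)/(S_up−S_dn) = (0.6155−4.0581)/(236.5272−157.6848) = -0.0437. V = [p*·0.6155 + (1−p*)·4.0581]/1.11 = 0.7993. B = V − Δ·S = 9.8589.
(0,0): S=182.0000. Δ = (V_up−V_dn)/(S_up−S_dn) = (0.7993−3.6560)/(207.4800−138.3200) = -0.0413. V = [p*·0.7993 + (1−p*)·3.6560]/1.11 = 0.9233. B = V − Δ·S = 8.4407.
Self-financing check: at every node Δ·S+B equals the discounted successor values.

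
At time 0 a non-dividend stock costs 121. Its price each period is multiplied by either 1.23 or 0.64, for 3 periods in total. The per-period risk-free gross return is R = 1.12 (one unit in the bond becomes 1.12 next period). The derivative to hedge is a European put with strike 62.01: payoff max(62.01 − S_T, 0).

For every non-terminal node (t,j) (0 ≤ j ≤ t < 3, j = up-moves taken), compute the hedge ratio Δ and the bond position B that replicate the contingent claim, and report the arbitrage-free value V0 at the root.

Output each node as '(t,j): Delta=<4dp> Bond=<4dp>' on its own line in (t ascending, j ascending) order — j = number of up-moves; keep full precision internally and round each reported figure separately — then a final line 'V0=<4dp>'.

Since d<R<u, set p* = (R−d)/(u−d) = 0.8136; price each node as the discounted p*-expectation of its children.
Payoff layer (t=3): V(3,0)=30.2906, V(3,1)=1.0492, V(3,2)=0.0000, V(3,3)=0.0000
  t=2,j=0: stock 49.5616 → up 60.9608 (V=1.0492), down 31.7194 (V=30.2906). Price 5.8045; hedge Δ=-1.0000, bond B=55.3661.
  t=2,j=1: stock 95.2512 → up 117.1590 (V=0.0000), down 60.9608 (V=1.0492). Price 0.1747; hedge Δ=-0.0187, bond B=1.9530.
  t=2,j=2: stock 183.0609 → up 225.1649 (V=0.0000), down 117.1590 (V=0.0000). Price 0.0000; hedge Δ=0.0000, bond B=0.0000.
  t=1,j=0: stock 77.4400 → up 95.2512 (V=0.1747), down 49.5616 (V=5.8045). Price 1.0931; hedge Δ=-0.1232, bond B=10.6352.
  t=1,j=1: stock 148.8300 → up 183.0609 (V=0.0000), down 95.2512 (V=0.1747). Price 0.0291; hedge Δ=-0.0020, bond B=0.3251.
  t=0,j=0: stock 121.0000 → up 148.8300 (V=0.0291), down 77.4400 (V=1.0931). Price 0.2031; hedge Δ=-0.0149, bond B=2.0065.
The time-0 hedge costs 0.2031, which is the no-arbitrage price.

(0,0): Delta=-0.0149 Bond=2.0065
(1,0): Delta=-0.1232 Bond=10.6352
(1,1): Delta=-0.0020 Bond=0.3251
(2,0): Delta=-1.0000 Bond=55.3661
(2,1): Delta=-0.0187 Bond=1.9530
(2,2): Delta=0.0000 Bond=0.0000
V0=0.2031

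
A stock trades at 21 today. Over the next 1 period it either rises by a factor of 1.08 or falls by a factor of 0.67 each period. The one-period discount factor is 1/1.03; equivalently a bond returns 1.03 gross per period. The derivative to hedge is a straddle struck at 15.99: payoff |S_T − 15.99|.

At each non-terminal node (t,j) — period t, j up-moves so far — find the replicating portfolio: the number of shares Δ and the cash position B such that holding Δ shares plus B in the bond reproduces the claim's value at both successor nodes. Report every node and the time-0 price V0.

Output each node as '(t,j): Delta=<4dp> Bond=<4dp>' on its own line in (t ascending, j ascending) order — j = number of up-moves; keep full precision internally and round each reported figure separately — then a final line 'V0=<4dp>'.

Risk-neutral probability p* = (R−d)/(u−d) = (1.03−0.67)/(1.08−0.67) = 0.8780.
Terminal payoffs: V(1,0)=1.9200, V(1,1)=6.6900
  t=0,j=0: stock 21.0000 → up 22.6800 (V=6.6900), down 14.0700 (V=1.9200). Price 5.9304; hedge Δ=0.5540, bond B=-5.7038.
Check: Δ(0,0)·S0 + B(0,0) = 5.9304 = V0.

(0,0): Delta=0.5540 Bond=-5.7038
V0=5.9304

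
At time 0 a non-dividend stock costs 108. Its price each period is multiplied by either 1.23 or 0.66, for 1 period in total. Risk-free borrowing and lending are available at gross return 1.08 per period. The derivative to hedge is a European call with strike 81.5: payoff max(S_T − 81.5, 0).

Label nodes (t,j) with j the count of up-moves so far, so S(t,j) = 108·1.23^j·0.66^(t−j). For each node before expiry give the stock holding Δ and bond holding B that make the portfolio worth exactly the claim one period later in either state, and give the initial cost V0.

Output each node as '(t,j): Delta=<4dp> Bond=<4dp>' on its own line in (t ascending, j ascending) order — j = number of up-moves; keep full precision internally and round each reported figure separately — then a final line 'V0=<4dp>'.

No-arbitrage ⇒ martingale measure with p* = (R−d)/(u−d) = 0.7368.
At expiry t=1: V(1,0)=0.0000, V(1,1)=51.3400
  t=0,j=0: stock 108.0000 → up 132.8400 (V=51.3400), down 71.2800 (V=0.0000). Price 35.0273; hedge Δ=0.8340, bond B=-55.0429.
Root portfolio cost Δ·108+B reproduces V0=35.0273.

(0,0): Delta=0.8340 Bond=-55.0429
V0=35.0273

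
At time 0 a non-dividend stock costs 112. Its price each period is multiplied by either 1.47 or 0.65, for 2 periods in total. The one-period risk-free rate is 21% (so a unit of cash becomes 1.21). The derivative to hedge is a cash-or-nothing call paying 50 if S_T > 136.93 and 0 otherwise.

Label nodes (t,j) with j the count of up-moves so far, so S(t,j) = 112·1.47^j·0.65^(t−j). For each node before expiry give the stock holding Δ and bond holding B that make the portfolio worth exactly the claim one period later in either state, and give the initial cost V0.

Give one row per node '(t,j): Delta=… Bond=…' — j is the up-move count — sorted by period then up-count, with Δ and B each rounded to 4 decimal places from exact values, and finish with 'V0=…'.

The replicating-portfolio and risk-neutral prices coincide; use p* = (1.21−0.65)/(1.47−0.65) = 0.6829 for the latter.
At expiry t=2: V(2,0)=0.0000, V(2,1)=0.0000, V(2,2)=50.0000
Node (1,0) S=72.8000: V=(p*·0.0000+(1−p*)·0.0000)/1.21=0.0000; Δ=(0.0000−0.0000)/(107.0160−47.3200)=0.0000; B=V−Δ·S=0.0000
Node (1,1) S=164.6400: V=(p*·50.0000+(1−p*)·0.0000)/1.21=28.2201; Δ=(50.0000−0.0000)/(242.0208−107.0160)=0.3704; B=V−Δ·S=-32.7555
Node (0,0) S=112.0000: V=(p*·28.2201+(1−p*)·0.0000)/1.21=15.9275; Δ=(28.2201−0.0000)/(164.6400−72.8000)=0.3073; B=V−Δ·S=-18.4873
Check: Δ(0,0)·S0 + B(0,0) = 15.9275 = V0.

(0,0): Delta=0.3073 Bond=-18.4873
(1,0): Delta=0.0000 Bond=0.0000
(1,1): Delta=0.3704 Bond=-32.7555
V0=15.9275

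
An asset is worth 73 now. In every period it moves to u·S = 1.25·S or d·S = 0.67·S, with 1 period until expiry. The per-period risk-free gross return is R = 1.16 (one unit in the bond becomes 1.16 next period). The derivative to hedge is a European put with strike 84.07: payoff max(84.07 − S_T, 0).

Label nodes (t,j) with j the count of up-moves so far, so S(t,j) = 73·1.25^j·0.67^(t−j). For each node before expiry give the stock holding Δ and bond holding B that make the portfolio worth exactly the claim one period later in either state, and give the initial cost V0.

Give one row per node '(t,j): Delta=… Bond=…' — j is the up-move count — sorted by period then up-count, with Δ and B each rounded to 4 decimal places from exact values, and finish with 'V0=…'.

(0,0): Delta=-0.8304 Bond=65.3240
V0=4.7033

Under the risk-neutral measure, an up-move has probability p* = (R−d)/(u−d) = 0.8448 and values discount at R = 1.16.
Terminal payoffs: V(1,0)=35.1600, V(1,1)=0.0000
Node (0,0) S=73.0000: V=(p*·0.0000+(1−p*)·35.1600)/1.16=4.7033; Δ=(0.0000−35.1600)/(91.2500−48.9100)=-0.8304; B=V−Δ·S=65.3240
Self-financing check: at every node Δ·S+B equals the discounted successor values.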